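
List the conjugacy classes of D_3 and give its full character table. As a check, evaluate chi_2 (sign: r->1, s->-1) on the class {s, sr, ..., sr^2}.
Conjugacy classes: {e} of size 1, {r^1, r^2} of size 2, {s, sr, ..., sr^2} of size 3.
Character table:
  irrep \ class              {e} (size 1)  {r^1, r^2} (size 2)  {s, sr, ..., sr^2} (size 3)
  chi_1 (triv)               1             1                    1                          
  chi_2 (sign: r->1, s->-1)  1             1                    -1                         
  chi_3 (2d, j=1)            2             -1                   0                          

Spot check: chi_2 (sign: r->1, s->-1) on {s, sr, ..., sr^2} = -1.

Proof sketch: D_3 has order 2*3 = 6 with 3 conjugacy classes, hence 3 irreducibles. Sum of squared dims 1 + 1 + 4 = 6 = |G|. Linear characters come from the abelianisation; the 2-dimensional irreps have character r^k -> 2*cos(2*pi*j*k/3), reflections -> 0.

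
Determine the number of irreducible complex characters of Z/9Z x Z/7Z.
63

Why: The number of irreducible complex representations of a finite group equals its number of conjugacy classes. Z/9Z x Z/7Z is abelian of order 63, so every element is its own conjugacy class: 63 classes, so Z/9Z x Z/7Z (order 63) has exactly 63 irreducible complex representations.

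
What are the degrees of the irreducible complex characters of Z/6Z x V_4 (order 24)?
Dimensions: 1, 1, 1, 1, 1, 1, 1, 1, 1, 1, 1, 1, 1, 1, 1, 1, 1, 1, 1, 1, 1, 1, 1, 1

There are 24 irreducibles (= number of conjugacy classes). Their dimensions d_i satisfy sum d_i^2 = |G| = 24: 1 + 1 + 1 + 1 + 1 + 1 + 1 + 1 + 1 + 1 + 1 + 1 + 1 + 1 + 1 + 1 + 1 + 1 + 1 + 1 + 1 + 1 + 1 + 1 = 24. (For the product with Z/6Z: each of the 6 1-dim characters of Z/6Z tensors with each irrep of V_4, giving 6 copies of each V_4-dimension.)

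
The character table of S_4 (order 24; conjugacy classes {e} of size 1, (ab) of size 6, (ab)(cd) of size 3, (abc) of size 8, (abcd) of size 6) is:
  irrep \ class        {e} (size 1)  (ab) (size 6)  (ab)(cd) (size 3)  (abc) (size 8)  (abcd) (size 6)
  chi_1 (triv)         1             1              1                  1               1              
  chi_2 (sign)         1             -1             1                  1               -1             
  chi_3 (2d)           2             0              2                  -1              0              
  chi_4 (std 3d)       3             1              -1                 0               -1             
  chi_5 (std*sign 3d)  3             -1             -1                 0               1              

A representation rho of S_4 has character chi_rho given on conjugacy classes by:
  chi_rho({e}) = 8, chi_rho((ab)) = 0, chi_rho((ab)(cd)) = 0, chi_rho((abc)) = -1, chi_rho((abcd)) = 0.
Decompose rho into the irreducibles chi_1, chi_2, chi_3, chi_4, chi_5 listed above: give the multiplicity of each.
Multiplicities: chi_1: 0, chi_2: 0, chi_3: 1, chi_4: 1, chi_5: 1.

Explanation: Use <chi_rho, chi> = (1/|G|) sum_C |C| * chi_rho(C) * conj(chi(C)) with |G| = 24 for each irreducible chi in the table:
  <chi_rho, chi_1> = (1/24)[1*(8)*conj(1) + 6*(0)*conj(1) + 3*(0)*conj(1) + 8*(-1)*conj(1) + 6*(0)*conj(1)]
      = (1/24)[(8) + (0) + (0) + (-8) + (0)] = 0/24 = 0
  <chi_rho, chi_2> = (1/24)[1*(8)*conj(1) + 6*(0)*conj(-1) + 3*(0)*conj(1) + 8*(-1)*conj(1) + 6*(0)*conj(-1)]
      = (1/24)[(8) + (0) + (0) + (-8) + (0)] = 0/24 = 0
  <chi_rho, chi_3> = (1/24)[1*(8)*conj(2) + 6*(0)*conj(0) + 3*(0)*conj(2) + 8*(-1)*conj(-1) + 6*(0)*conj(0)]
      = (1/24)[(16) + (0) + (0) + (8) + (0)] = 24/24 = 1
  <chi_rho, chi_4> = (1/24)[1*(8)*conj(3) + 6*(0)*conj(1) + 3*(0)*conj(-1) + 8*(-1)*conj(0) + 6*(0)*conj(-1)]
      = (1/24)[(24) + (0) + (0) + (0) + (0)] = 24/24 = 1
  <chi_rho, chi_5> = (1/24)[1*(8)*conj(3) + 6*(0)*conj(-1) + 3*(0)*conj(-1) + 8*(-1)*conj(0) + 6*(0)*conj(1)]
      = (1/24)[(24) + (0) + (0) + (0) + (0)] = 24/24 = 1
Dimension check: dim(rho) = sum (mult * dim) = 0*1 + 0*1 + 1*2 + 1*3 + 1*3 = 8 = chi_rho(e) = 8.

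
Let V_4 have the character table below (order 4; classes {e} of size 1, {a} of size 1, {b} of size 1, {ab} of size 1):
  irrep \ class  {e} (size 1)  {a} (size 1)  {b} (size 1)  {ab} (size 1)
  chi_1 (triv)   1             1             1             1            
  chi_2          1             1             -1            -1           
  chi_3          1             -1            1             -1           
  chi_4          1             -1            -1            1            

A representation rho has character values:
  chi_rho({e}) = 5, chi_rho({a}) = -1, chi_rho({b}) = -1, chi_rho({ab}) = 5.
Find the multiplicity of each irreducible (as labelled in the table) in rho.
Multiplicities: chi_1: 2, chi_2: 0, chi_3: 0, chi_4: 3.

Explanation: Use <chi_rho, chi> = (1/|G|) sum_C |C| * chi_rho(C) * conj(chi(C)) with |G| = 4 for each irreducible chi in the table:
  <chi_rho, chi_1> = (1/4)[1*(5)*conj(1) + 1*(-1)*conj(1) + 1*(-1)*conj(1) + 1*(5)*conj(1)]
      = (1/4)[(5) + (-1) + (-1) + (5)] = 8/4 = 2
  <chi_rho, chi_2> = (1/4)[1*(5)*conj(1) + 1*(-1)*conj(1) + 1*(-1)*conj(-1) + 1*(5)*conj(-1)]
      = (1/4)[(5) + (-1) + (1) + (-5)] = 0/4 = 0
  <chi_rho, chi_3> = (1/4)[1*(5)*conj(1) + 1*(-1)*conj(-1) + 1*(-1)*conj(1) + 1*(5)*conj(-1)]
      = (1/4)[(5) + (1) + (-1) + (-5)] = 0/4 = 0
  <chi_rho, chi_4> = (1/4)[1*(5)*conj(1) + 1*(-1)*conj(-1) + 1*(-1)*conj(-1) + 1*(5)*conj(1)]
      = (1/4)[(5) + (1) + (1) + (5)] = 12/4 = 3
Dimension check: dim(rho) = sum (mult * dim) = 2*1 + 0*1 + 0*1 + 3*1 = 5 = chi_rho(e) = 5.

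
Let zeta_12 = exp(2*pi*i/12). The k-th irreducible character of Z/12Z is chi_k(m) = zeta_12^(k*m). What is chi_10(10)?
chi_10(10) = zeta_12^100 = exp(2*I*pi/3)

Derivation: chi_10(10) = zeta_12^(10*10) = zeta_12^100. Since zeta_12^12 = 1, this equals zeta_12^4 = exp(2*pi*i*4/12) = exp(2*I*pi/3).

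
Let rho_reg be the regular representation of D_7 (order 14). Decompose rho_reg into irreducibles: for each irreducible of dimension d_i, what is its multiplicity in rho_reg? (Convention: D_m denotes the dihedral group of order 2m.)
Each irreducible V_i of dimension d_i appears with multiplicity d_i, i.e. rho_reg = (direct sum over all irreducibles V_i) d_i V_i. The irreducible dimensions for D_7 are 1, 1, 2, 2, 2: 2 irreducibles of dimension 1, each with multiplicity 1; 3 irreducibles of dimension 2, each with multiplicity 2. Total dimension 2*1*1 + 3*2*2 = 14 = |G|.

Argument: General theorem: in the regular representation of a finite group G, each irreducible appears with multiplicity equal to its dimension. Check: dim(rho_reg) = sum d_i^2 = 1 + 1 + 4 + 4 + 4 = 14 = |G|.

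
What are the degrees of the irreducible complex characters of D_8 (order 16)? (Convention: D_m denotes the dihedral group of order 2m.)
Dimensions: 1, 1, 1, 1, 2, 2, 2

Reasoning: There are 7 irreducibles (= number of conjugacy classes). Their dimensions d_i satisfy sum d_i^2 = |G| = 16: 1 + 1 + 1 + 1 + 4 + 4 + 4 = 16.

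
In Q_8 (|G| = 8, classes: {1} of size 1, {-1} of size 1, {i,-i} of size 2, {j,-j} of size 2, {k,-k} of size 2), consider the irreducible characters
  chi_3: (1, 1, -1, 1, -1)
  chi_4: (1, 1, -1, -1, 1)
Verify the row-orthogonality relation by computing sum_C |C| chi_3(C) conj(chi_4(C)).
Sum = 0; so <chi_3, chi_4> = 0 (distinct irreducibles are orthogonal).

Explanation: Compute term by term over conjugacy classes (|C| * chi_3(C) * conj(chi_4(C))):
  1*(1)*conj(1) + 1*(1)*conj(1) + 2*(-1)*conj(-1) + 2*(1)*conj(-1) + 2*(-1)*conj(1)
  = (1) + (1) + (2) + (-2) + (-2)
  = 0.
Dividing by |G| = 8 gives 0/8 = 0, matching the row-orthogonality relation <chi_3, chi_4> = [chi_3 = chi_4].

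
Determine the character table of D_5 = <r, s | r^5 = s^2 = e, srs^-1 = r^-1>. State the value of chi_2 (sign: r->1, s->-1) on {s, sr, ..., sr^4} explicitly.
Conjugacy classes: {e} of size 1, {r^1, r^4} of size 2, {r^2, r^3} of size 2, {s, sr, ..., sr^4} of size 5.
Character table:
  irrep \ class              {e} (size 1)  {r^1, r^4} (size 2)  {r^2, r^3} (size 2)  {s, sr, ..., sr^4} (size 5)
  chi_1 (triv)               1             1                    1                    1                          
  chi_2 (sign: r->1, s->-1)  1             1                    1                    -1                         
  chi_3 (2d, j=1)            2             -1/2 + sqrt(5)/2     -sqrt(5)/2 - 1/2     0                          
  chi_4 (2d, j=2)            2             -sqrt(5)/2 - 1/2     -1/2 + sqrt(5)/2     0                          

Spot check: chi_2 (sign: r->1, s->-1) on {s, sr, ..., sr^4} = -1.

Why: D_5 has order 2*5 = 10 with 4 conjugacy classes, hence 4 irreducibles. Sum of squared dims 1 + 1 + 4 + 4 = 10 = |G|. Linear characters come from the abelianisation; the 2-dimensional irreps have character r^k -> 2*cos(2*pi*j*k/5), reflections -> 0.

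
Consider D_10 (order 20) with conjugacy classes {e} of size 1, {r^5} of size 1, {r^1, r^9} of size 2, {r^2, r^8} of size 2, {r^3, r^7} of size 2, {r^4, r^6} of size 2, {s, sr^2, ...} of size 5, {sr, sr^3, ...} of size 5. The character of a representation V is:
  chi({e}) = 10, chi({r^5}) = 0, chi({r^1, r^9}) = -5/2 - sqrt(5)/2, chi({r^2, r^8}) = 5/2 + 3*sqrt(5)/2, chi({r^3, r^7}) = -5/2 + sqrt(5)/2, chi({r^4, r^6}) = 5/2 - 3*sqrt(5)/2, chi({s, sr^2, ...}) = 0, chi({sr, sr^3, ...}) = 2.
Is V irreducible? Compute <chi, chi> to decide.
Not irreducible (reducible): <chi, chi> = 11 > 1.

Proof sketch: <chi, chi> = (1/|G|) sum_C |C| * |chi(C)|^2 = (1/20)[1*|10|^2 + 1*|0|^2 + 2*|-5/2 - sqrt(5)/2|^2 + 2*|5/2 + 3*sqrt(5)/2|^2 + 2*|-5/2 + sqrt(5)/2|^2 + 2*|5/2 - 3*sqrt(5)/2|^2 + 5*|0|^2 + 5*|2|^2]
  = (1/20)[(100) + (0) + (5*sqrt(5) + 15) + (15*sqrt(5) + 35) + (15 - 5*sqrt(5)) + (35 - 15*sqrt(5)) + (0) + (20)] = 220/20 = 11.
A character is irreducible iff <chi, chi> = 1, so this representation is reducible.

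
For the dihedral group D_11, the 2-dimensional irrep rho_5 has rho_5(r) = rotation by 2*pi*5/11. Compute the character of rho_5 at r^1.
chi_{rho_5}(r^1) = 2*cos(2*pi*5*1/11) = -2*cos(pi/11)

Working: rho_5(r^1) is rotation by angle 2*pi*5*1/11, whose trace is 2*cos(2*pi*5*1/11) = -2*cos(pi/11).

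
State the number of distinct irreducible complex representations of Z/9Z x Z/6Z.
54

Justification: The number of irreducible complex representations of a finite group equals its number of conjugacy classes. Z/9Z x Z/6Z is abelian of order 54, so every element is its own conjugacy class: 54 classes, so Z/9Z x Z/6Z (order 54) has exactly 54 irreducible complex representations.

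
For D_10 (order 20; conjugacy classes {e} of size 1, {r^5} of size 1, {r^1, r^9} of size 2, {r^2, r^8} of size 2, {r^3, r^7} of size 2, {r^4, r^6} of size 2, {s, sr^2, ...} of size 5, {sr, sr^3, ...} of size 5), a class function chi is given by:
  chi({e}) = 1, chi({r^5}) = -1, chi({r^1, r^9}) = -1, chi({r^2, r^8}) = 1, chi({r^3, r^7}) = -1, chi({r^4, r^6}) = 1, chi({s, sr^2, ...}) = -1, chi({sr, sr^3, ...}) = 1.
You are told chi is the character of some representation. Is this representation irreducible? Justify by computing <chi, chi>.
Irreducible: <chi, chi> = 1.

Derivation: <chi, chi> = (1/|G|) sum_C |C| * |chi(C)|^2 = (1/20)[1*|1|^2 + 1*|-1|^2 + 2*|-1|^2 + 2*|1|^2 + 2*|-1|^2 + 2*|1|^2 + 5*|-1|^2 + 5*|1|^2]
  = (1/20)[(1) + (1) + (2) + (2) + (2) + (2) + (5) + (5)] = 20/20 = 1.
A character is irreducible iff <chi, chi> = 1, so this representation is irreducible.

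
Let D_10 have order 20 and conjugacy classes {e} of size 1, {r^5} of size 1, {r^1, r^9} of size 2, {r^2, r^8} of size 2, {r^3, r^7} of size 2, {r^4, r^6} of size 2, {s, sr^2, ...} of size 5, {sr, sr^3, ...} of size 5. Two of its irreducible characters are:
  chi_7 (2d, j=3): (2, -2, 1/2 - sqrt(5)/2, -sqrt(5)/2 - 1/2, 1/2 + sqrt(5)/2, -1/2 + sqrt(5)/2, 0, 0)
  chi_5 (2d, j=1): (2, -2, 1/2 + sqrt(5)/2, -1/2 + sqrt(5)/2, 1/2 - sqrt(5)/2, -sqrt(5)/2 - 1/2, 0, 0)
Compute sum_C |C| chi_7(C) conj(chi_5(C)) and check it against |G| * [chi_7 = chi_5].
Sum = 0; so <chi_7, chi_5> = 0 (distinct irreducibles are orthogonal).

Proof sketch: Compute term by term over conjugacy classes (|C| * chi_7(C) * conj(chi_5(C))):
  1*(2)*conj(2) + 1*(-2)*conj(-2) + 2*(1/2 - sqrt(5)/2)*conj(1/2 + sqrt(5)/2) + 2*(-sqrt(5)/2 - 1/2)*conj(-1/2 + sqrt(5)/2) + 2*(1/2 + sqrt(5)/2)*conj(1/2 - sqrt(5)/2) + 2*(-1/2 + sqrt(5)/2)*conj(-sqrt(5)/2 - 1/2) + 5*(0)*conj(0) + 5*(0)*conj(0)
  = (4) + (4) + (-2) + (-2) + (-2) + (-2) + (0) + (0)
  = 0.
Dividing by |G| = 20 gives 0/20 = 0, matching the row-orthogonality relation <chi_7, chi_5> = [chi_7 = chi_5].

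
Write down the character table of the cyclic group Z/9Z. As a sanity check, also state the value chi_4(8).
Character table of Z/9Z (irreps indexed chi_0,...,chi_8 with chi_k(m) = zeta_9^(k*m), zeta_9 = exp(2*pi*i/9)):
  irrep \ class  {0} (size 1)  {1} (size 1)    {2} (size 1)    {3} (size 1)    {4} (size 1)    {5} (size 1)    {6} (size 1)    {7} (size 1)    {8} (size 1)  
  chi_0          1             1               1               1               1               1               1               1               1             
  chi_1          1             exp(2*I*pi/9)   exp(4*I*pi/9)   exp(2*I*pi/3)   exp(8*I*pi/9)   exp(-8*I*pi/9)  exp(-2*I*pi/3)  exp(-4*I*pi/9)  exp(-2*I*pi/9)
  chi_2          1             exp(4*I*pi/9)   exp(8*I*pi/9)   exp(-2*I*pi/3)  exp(-2*I*pi/9)  exp(2*I*pi/9)   exp(2*I*pi/3)   exp(-8*I*pi/9)  exp(-4*I*pi/9)
  chi_3          1             exp(2*I*pi/3)   exp(-2*I*pi/3)  1               exp(2*I*pi/3)   exp(-2*I*pi/3)  1               exp(2*I*pi/3)   exp(-2*I*pi/3)
  chi_4          1             exp(8*I*pi/9)   exp(-2*I*pi/9)  exp(2*I*pi/3)   exp(-4*I*pi/9)  exp(4*I*pi/9)   exp(-2*I*pi/3)  exp(2*I*pi/9)   exp(-8*I*pi/9)
  chi_5          1             exp(-8*I*pi/9)  exp(2*I*pi/9)   exp(-2*I*pi/3)  exp(4*I*pi/9)   exp(-4*I*pi/9)  exp(2*I*pi/3)   exp(-2*I*pi/9)  exp(8*I*pi/9) 
  chi_6          1             exp(-2*I*pi/3)  exp(2*I*pi/3)   1               exp(-2*I*pi/3)  exp(2*I*pi/3)   1               exp(-2*I*pi/3)  exp(2*I*pi/3) 
  chi_7          1             exp(-4*I*pi/9)  exp(-8*I*pi/9)  exp(2*I*pi/3)   exp(2*I*pi/9)   exp(-2*I*pi/9)  exp(-2*I*pi/3)  exp(8*I*pi/9)   exp(4*I*pi/9) 
  chi_8          1             exp(-2*I*pi/9)  exp(-4*I*pi/9)  exp(-2*I*pi/3)  exp(-8*I*pi/9)  exp(8*I*pi/9)   exp(2*I*pi/3)   exp(4*I*pi/9)   exp(2*I*pi/9) 

Spot check: chi_4(8) = zeta_9^(4*8) = zeta_9^32 = exp(-8*I*pi/9).

Explanation: Z/9Z is abelian, so all 9 irreducible complex representations are 1-dimensional. They are given by chi_k(m) = zeta_9^(k*m) for k = 0,...,8. Row orthogonality: sum_m chi_k(m) conj(chi_l(m)) = 9 * [k = l].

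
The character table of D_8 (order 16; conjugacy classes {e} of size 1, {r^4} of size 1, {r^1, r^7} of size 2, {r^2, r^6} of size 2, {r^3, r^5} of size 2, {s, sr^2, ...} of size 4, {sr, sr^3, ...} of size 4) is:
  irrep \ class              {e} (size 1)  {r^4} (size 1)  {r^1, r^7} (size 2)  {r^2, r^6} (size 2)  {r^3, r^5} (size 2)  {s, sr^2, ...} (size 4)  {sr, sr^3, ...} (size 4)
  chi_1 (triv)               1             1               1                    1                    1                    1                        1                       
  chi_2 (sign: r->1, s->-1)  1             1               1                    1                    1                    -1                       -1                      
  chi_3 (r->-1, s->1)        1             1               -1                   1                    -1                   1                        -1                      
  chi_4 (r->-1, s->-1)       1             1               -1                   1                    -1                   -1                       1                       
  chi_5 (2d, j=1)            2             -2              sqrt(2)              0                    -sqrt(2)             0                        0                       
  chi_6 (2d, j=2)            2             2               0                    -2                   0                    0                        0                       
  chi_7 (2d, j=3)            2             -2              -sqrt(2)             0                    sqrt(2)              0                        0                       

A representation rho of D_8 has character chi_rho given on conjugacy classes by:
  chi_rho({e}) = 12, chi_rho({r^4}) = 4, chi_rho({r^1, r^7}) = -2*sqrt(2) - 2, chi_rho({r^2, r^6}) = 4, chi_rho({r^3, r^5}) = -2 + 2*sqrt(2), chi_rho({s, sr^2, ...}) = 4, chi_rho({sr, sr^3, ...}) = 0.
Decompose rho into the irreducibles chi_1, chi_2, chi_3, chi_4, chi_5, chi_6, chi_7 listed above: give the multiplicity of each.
Multiplicities: chi_1: 2, chi_2: 0, chi_3: 3, chi_4: 1, chi_5: 0, chi_6: 1, chi_7: 2.

Justification: Use <chi_rho, chi> = (1/|G|) sum_C |C| * chi_rho(C) * conj(chi(C)) with |G| = 16 for each irreducible chi in the table:
  <chi_rho, chi_1> = (1/16)[1*(12)*conj(1) + 1*(4)*conj(1) + 2*(-2*sqrt(2) - 2)*conj(1) + 2*(4)*conj(1) + 2*(-2 + 2*sqrt(2))*conj(1) + 4*(4)*conj(1) + 4*(0)*conj(1)]
      = (1/16)[(12) + (4) + (-4*sqrt(2) - 4) + (8) + (-4 + 4*sqrt(2)) + (16) + (0)] = 32/16 = 2
  <chi_rho, chi_2> = (1/16)[1*(12)*conj(1) + 1*(4)*conj(1) + 2*(-2*sqrt(2) - 2)*conj(1) + 2*(4)*conj(1) + 2*(-2 + 2*sqrt(2))*conj(1) + 4*(4)*conj(-1) + 4*(0)*conj(-1)]
      = (1/16)[(12) + (4) + (-4*sqrt(2) - 4) + (8) + (-4 + 4*sqrt(2)) + (-16) + (0)] = 0/16 = 0
  <chi_rho, chi_3> = (1/16)[1*(12)*conj(1) + 1*(4)*conj(1) + 2*(-2*sqrt(2) - 2)*conj(-1) + 2*(4)*conj(1) + 2*(-2 + 2*sqrt(2))*conj(-1) + 4*(4)*conj(1) + 4*(0)*conj(-1)]
      = (1/16)[(12) + (4) + (4 + 4*sqrt(2)) + (8) + (4 - 4*sqrt(2)) + (16) + (0)] = 48/16 = 3
  <chi_rho, chi_4> = (1/16)[1*(12)*conj(1) + 1*(4)*conj(1) + 2*(-2*sqrt(2) - 2)*conj(-1) + 2*(4)*conj(1) + 2*(-2 + 2*sqrt(2))*conj(-1) + 4*(4)*conj(-1) + 4*(0)*conj(1)]
      = (1/16)[(12) + (4) + (4 + 4*sqrt(2)) + (8) + (4 - 4*sqrt(2)) + (-16) + (0)] = 16/16 = 1
  <chi_rho, chi_5> = (1/16)[1*(12)*conj(2) + 1*(4)*conj(-2) + 2*(-2*sqrt(2) - 2)*conj(sqrt(2)) + 2*(4)*conj(0) + 2*(-2 + 2*sqrt(2))*conj(-sqrt(2)) + 4*(4)*conj(0) + 4*(0)*conj(0)]
      = (1/16)[(24) + (-8) + (-8 - 4*sqrt(2)) + (0) + (-8 + 4*sqrt(2)) + (0) + (0)] = 0/16 = 0
  <chi_rho, chi_6> = (1/16)[1*(12)*conj(2) + 1*(4)*conj(2) + 2*(-2*sqrt(2) - 2)*conj(0) + 2*(4)*conj(-2) + 2*(-2 + 2*sqrt(2))*conj(0) + 4*(4)*conj(0) + 4*(0)*conj(0)]
      = (1/16)[(24) + (8) + (0) + (-16) + (0) + (0) + (0)] = 16/16 = 1
  <chi_rho, chi_7> = (1/16)[1*(12)*conj(2) + 1*(4)*conj(-2) + 2*(-2*sqrt(2) - 2)*conj(-sqrt(2)) + 2*(4)*conj(0) + 2*(-2 + 2*sqrt(2))*conj(sqrt(2)) + 4*(4)*conj(0) + 4*(0)*conj(0)]
      = (1/16)[(24) + (-8) + (4*sqrt(2) + 8) + (0) + (8 - 4*sqrt(2)) + (0) + (0)] = 32/16 = 2
Dimension check: dim(rho) = sum (mult * dim) = 2*1 + 0*1 + 3*1 + 1*1 + 0*2 + 1*2 + 2*2 = 12 = chi_rho(e) = 12.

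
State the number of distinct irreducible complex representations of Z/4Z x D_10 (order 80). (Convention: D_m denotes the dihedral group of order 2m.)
32

Solution. The number of irreducible complex representations of a finite group equals its number of conjugacy classes. For a direct product, #classes(G x H) = #classes(G) * #classes(H). Z/4Z has 4 classes (abelian), D_10 has 8 classes, so 4 * 8 = 32, so Z/4Z x D_10 (order 80) has exactly 32 irreducible complex representations.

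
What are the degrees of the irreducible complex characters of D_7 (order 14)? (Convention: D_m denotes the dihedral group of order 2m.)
Dimensions: 1, 1, 2, 2, 2

Solution. There are 5 irreducibles (= number of conjugacy classes). Their dimensions d_i satisfy sum d_i^2 = |G| = 14: 1 + 1 + 4 + 4 + 4 = 14.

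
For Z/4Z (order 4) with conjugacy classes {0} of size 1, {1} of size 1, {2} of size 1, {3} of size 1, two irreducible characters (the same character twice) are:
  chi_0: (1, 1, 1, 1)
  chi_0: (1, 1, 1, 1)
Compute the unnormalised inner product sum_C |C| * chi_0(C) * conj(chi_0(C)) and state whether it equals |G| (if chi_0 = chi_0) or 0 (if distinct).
Sum = 4 = |G| = 4; so <chi_0, chi_0> = 1 (norm-1 confirms irreducibility).

Derivation: Compute term by term over conjugacy classes (|C| * chi_0(C) * conj(chi_0(C))):
  1*(1)*conj(1) + 1*(1)*conj(1) + 1*(1)*conj(1) + 1*(1)*conj(1)
  = (1) + (1) + (1) + (1)
  = 4.
(Exp terms are combined using exp(i*s)*conj(exp(i*t)) = exp(i*(s-t)), and sums of them are collapsed using the identity that for every m > 1 the m distinct m-th roots of unity sum to 0, e.g. 1 + exp(2*I*pi/3) + exp(-2*I*pi/3) = 0.)
Dividing by |G| = 4 gives 4/4 = 1, matching the row-orthogonality relation <chi_0, chi_0> = [chi_0 = chi_0].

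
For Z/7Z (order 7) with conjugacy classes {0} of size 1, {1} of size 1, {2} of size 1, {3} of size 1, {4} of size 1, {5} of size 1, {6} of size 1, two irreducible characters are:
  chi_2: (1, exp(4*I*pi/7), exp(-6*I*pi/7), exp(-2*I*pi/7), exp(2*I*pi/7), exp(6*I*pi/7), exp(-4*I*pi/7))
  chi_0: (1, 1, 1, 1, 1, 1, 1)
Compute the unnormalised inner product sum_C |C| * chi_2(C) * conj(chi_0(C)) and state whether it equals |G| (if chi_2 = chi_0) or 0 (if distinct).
Sum = 0; so <chi_2, chi_0> = 0 (distinct irreducibles are orthogonal).

Argument: Compute term by term over conjugacy classes (|C| * chi_2(C) * conj(chi_0(C))):
  1*(1)*conj(1) + 1*(exp(4*I*pi/7))*conj(1) + 1*(exp(-6*I*pi/7))*conj(1) + 1*(exp(-2*I*pi/7))*conj(1) + 1*(exp(2*I*pi/7))*conj(1) + 1*(exp(6*I*pi/7))*conj(1) + 1*(exp(-4*I*pi/7))*conj(1)
  = (1) + (exp(4*I*pi/7)) + (exp(-6*I*pi/7)) + (exp(-2*I*pi/7)) + (exp(2*I*pi/7)) + (exp(6*I*pi/7)) + (exp(-4*I*pi/7))
  = 0.
(Exp terms are combined using exp(i*s)*conj(exp(i*t)) = exp(i*(s-t)), and sums of them are collapsed using the identity that for every m > 1 the m distinct m-th roots of unity sum to 0, e.g. 1 + exp(2*I*pi/3) + exp(-2*I*pi/3) = 0.)
Dividing by |G| = 7 gives 0/7 = 0, matching the row-orthogonality relation <chi_2, chi_0> = [chi_2 = chi_0].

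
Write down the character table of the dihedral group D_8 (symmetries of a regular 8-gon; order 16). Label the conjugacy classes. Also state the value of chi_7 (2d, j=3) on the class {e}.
Conjugacy classes: {e} of size 1, {r^4} of size 1, {r^1, r^7} of size 2, {r^2, r^6} of size 2, {r^3, r^5} of size 2, {s, sr^2, ...} of size 4, {sr, sr^3, ...} of size 4.
Character table:
  irrep \ class              {e} (size 1)  {r^4} (size 1)  {r^1, r^7} (size 2)  {r^2, r^6} (size 2)  {r^3, r^5} (size 2)  {s, sr^2, ...} (size 4)  {sr, sr^3, ...} (size 4)
  chi_1 (triv)               1             1               1                    1                    1                    1                        1                       
  chi_2 (sign: r->1, s->-1)  1             1               1                    1                    1                    -1                       -1                      
  chi_3 (r->-1, s->1)        1             1               -1                   1                    -1                   1                        -1                      
  chi_4 (r->-1, s->-1)       1             1               -1                   1                    -1                   -1                       1                       
  chi_5 (2d, j=1)            2             -2              sqrt(2)              0                    -sqrt(2)             0                        0                       
  chi_6 (2d, j=2)            2             2               0                    -2                   0                    0                        0                       
  chi_7 (2d, j=3)            2             -2              -sqrt(2)             0                    sqrt(2)              0                        0                       

Spot check: chi_7 (2d, j=3) on {e} = 2.

Details: D_8 has order 2*8 = 16 with 7 conjugacy classes, hence 7 irreducibles. Sum of squared dims 1 + 1 + 1 + 1 + 4 + 4 + 4 = 16 = |G|. Linear characters come from the abelianisation; the 2-dimensional irreps have character r^k -> 2*cos(2*pi*j*k/8), reflections -> 0.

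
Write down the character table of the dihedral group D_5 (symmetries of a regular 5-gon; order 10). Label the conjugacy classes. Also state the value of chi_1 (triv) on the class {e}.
Conjugacy classes: {e} of size 1, {r^1, r^4} of size 2, {r^2, r^3} of size 2, {s, sr, ..., sr^4} of size 5.
Character table:
  irrep \ class              {e} (size 1)  {r^1, r^4} (size 2)  {r^2, r^3} (size 2)  {s, sr, ..., sr^4} (size 5)
  chi_1 (triv)               1             1                    1                    1                          
  chi_2 (sign: r->1, s->-1)  1             1                    1                    -1                         
  chi_3 (2d, j=1)            2             -1/2 + sqrt(5)/2     -sqrt(5)/2 - 1/2     0                          
  chi_4 (2d, j=2)            2             -sqrt(5)/2 - 1/2     -1/2 + sqrt(5)/2     0                          

Spot check: chi_1 (triv) on {e} = 1.

Working: D_5 has order 2*5 = 10 with 4 conjugacy classes, hence 4 irreducibles. Sum of squared dims 1 + 1 + 4 + 4 = 10 = |G|. Linear characters come from the abelianisation; the 2-dimensional irreps have character r^k -> 2*cos(2*pi*j*k/5), reflections -> 0.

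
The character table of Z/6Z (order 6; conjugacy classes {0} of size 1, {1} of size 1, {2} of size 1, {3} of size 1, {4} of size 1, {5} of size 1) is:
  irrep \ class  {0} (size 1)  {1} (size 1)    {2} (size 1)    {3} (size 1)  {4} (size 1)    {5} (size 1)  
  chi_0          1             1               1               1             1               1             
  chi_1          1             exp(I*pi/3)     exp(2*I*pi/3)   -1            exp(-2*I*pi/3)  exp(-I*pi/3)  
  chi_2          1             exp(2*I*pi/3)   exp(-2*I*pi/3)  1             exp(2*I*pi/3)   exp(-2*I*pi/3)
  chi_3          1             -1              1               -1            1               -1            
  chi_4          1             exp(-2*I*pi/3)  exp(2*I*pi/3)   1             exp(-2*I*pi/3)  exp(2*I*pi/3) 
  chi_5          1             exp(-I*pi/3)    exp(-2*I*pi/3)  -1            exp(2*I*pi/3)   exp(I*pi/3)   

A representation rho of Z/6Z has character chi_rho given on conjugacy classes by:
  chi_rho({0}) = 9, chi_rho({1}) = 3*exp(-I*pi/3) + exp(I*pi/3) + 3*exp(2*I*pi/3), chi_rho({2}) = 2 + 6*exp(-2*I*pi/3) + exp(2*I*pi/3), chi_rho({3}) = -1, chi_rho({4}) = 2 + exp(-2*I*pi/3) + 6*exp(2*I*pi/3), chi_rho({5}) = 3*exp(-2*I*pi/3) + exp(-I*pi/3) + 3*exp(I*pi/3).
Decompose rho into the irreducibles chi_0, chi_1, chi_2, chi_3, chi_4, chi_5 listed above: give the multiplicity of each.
Multiplicities: chi_0: 1, chi_1: 1, chi_2: 3, chi_3: 1, chi_4: 0, chi_5: 3.

Details: Use <chi_rho, chi> = (1/|G|) sum_C |C| * chi_rho(C) * conj(chi(C)) with |G| = 6 for each irreducible chi in the table:
  <chi_rho, chi_0> = (1/6)[1*(9)*conj(1) + 1*(3*exp(-I*pi/3) + exp(I*pi/3) + 3*exp(2*I*pi/3))*conj(1) + 1*(2 + 6*exp(-2*I*pi/3) + exp(2*I*pi/3))*conj(1) + 1*(-1)*conj(1) + 1*(2 + exp(-2*I*pi/3) + 6*exp(2*I*pi/3))*conj(1) + 1*(3*exp(-2*I*pi/3) + exp(-I*pi/3) + 3*exp(I*pi/3))*conj(1)]
      = (1/6)[(9) + (3*exp(-I*pi/3) + exp(I*pi/3) + 3*exp(2*I*pi/3)) + (2 + 6*exp(-2*I*pi/3) + exp(2*I*pi/3)) + (-1) + (2 + exp(-2*I*pi/3) + 6*exp(2*I*pi/3)) + (3*exp(-2*I*pi/3) + exp(-I*pi/3) + 3*exp(I*pi/3))] = 6/6 = 1
  <chi_rho, chi_1> = (1/6)[1*(9)*conj(1) + 1*(3*exp(-I*pi/3) + exp(I*pi/3) + 3*exp(2*I*pi/3))*conj(exp(I*pi/3)) + 1*(2 + 6*exp(-2*I*pi/3) + exp(2*I*pi/3))*conj(exp(2*I*pi/3)) + 1*(-1)*conj(-1) + 1*(2 + exp(-2*I*pi/3) + 6*exp(2*I*pi/3))*conj(exp(-2*I*pi/3)) + 1*(3*exp(-2*I*pi/3) + exp(-I*pi/3) + 3*exp(I*pi/3))*conj(exp(-I*pi/3))]
      = (1/6)[(9) + (1) + (1 + 2*exp(-2*I*pi/3) + 6*exp(2*I*pi/3)) + (1) + (1 + 6*exp(-2*I*pi/3) + 2*exp(2*I*pi/3)) + (1)] = 6/6 = 1
  <chi_rho, chi_2> = (1/6)[1*(9)*conj(1) + 1*(3*exp(-I*pi/3) + exp(I*pi/3) + 3*exp(2*I*pi/3))*conj(exp(2*I*pi/3)) + 1*(2 + 6*exp(-2*I*pi/3) + exp(2*I*pi/3))*conj(exp(-2*I*pi/3)) + 1*(-1)*conj(1) + 1*(2 + exp(-2*I*pi/3) + 6*exp(2*I*pi/3))*conj(exp(2*I*pi/3)) + 1*(3*exp(-2*I*pi/3) + exp(-I*pi/3) + 3*exp(I*pi/3))*conj(exp(-2*I*pi/3))]
      = (1/6)[(9) + (exp(-I*pi/3)) + (6 + exp(-2*I*pi/3) + 2*exp(2*I*pi/3)) + (-1) + (6 + 2*exp(-2*I*pi/3) + exp(2*I*pi/3)) + (exp(I*pi/3))] = 18/6 = 3
  <chi_rho, chi_3> = (1/6)[1*(9)*conj(1) + 1*(3*exp(-I*pi/3) + exp(I*pi/3) + 3*exp(2*I*pi/3))*conj(-1) + 1*(2 + 6*exp(-2*I*pi/3) + exp(2*I*pi/3))*conj(1) + 1*(-1)*conj(-1) + 1*(2 + exp(-2*I*pi/3) + 6*exp(2*I*pi/3))*conj(1) + 1*(3*exp(-2*I*pi/3) + exp(-I*pi/3) + 3*exp(I*pi/3))*conj(-1)]
      = (1/6)[(9) + (-3*exp(2*I*pi/3) - exp(I*pi/3) - 3*exp(-I*pi/3)) + (2 + 6*exp(-2*I*pi/3) + exp(2*I*pi/3)) + (1) + (2 + exp(-2*I*pi/3) + 6*exp(2*I*pi/3)) + (-3*exp(I*pi/3) - exp(-I*pi/3) - 3*exp(-2*I*pi/3))] = 6/6 = 1
  <chi_rho, chi_4> = (1/6)[1*(9)*conj(1) + 1*(3*exp(-I*pi/3) + exp(I*pi/3) + 3*exp(2*I*pi/3))*conj(exp(-2*I*pi/3)) + 1*(2 + 6*exp(-2*I*pi/3) + exp(2*I*pi/3))*conj(exp(2*I*pi/3)) + 1*(-1)*conj(1) + 1*(2 + exp(-2*I*pi/3) + 6*exp(2*I*pi/3))*conj(exp(-2*I*pi/3)) + 1*(3*exp(-2*I*pi/3) + exp(-I*pi/3) + 3*exp(I*pi/3))*conj(exp(2*I*pi/3))]
      = (1/6)[(9) + (-1) + (1 + 2*exp(-2*I*pi/3) + 6*exp(2*I*pi/3)) + (-1) + (1 + 6*exp(-2*I*pi/3) + 2*exp(2*I*pi/3)) + (-1)] = 0/6 = 0
  <chi_rho, chi_5> = (1/6)[1*(9)*conj(1) + 1*(3*exp(-I*pi/3) + exp(I*pi/3) + 3*exp(2*I*pi/3))*conj(exp(-I*pi/3)) + 1*(2 + 6*exp(-2*I*pi/3) + exp(2*I*pi/3))*conj(exp(-2*I*pi/3)) + 1*(-1)*conj(-1) + 1*(2 + exp(-2*I*pi/3) + 6*exp(2*I*pi/3))*conj(exp(2*I*pi/3)) + 1*(3*exp(-2*I*pi/3) + exp(-I*pi/3) + 3*exp(I*pi/3))*conj(exp(I*pi/3))]
      = (1/6)[(9) + (exp(2*I*pi/3)) + (6 + exp(-2*I*pi/3) + 2*exp(2*I*pi/3)) + (1) + (6 + 2*exp(-2*I*pi/3) + exp(2*I*pi/3)) + (exp(-2*I*pi/3))] = 18/6 = 3
(Exp terms are combined using exp(i*s)*conj(exp(i*t)) = exp(i*(s-t)), and sums of them are collapsed using the identity that for every m > 1 the m distinct m-th roots of unity sum to 0, e.g. 1 + exp(2*I*pi/3) + exp(-2*I*pi/3) = 0.)
Dimension check: dim(rho) = sum (mult * dim) = 1*1 + 1*1 + 3*1 + 1*1 + 0*1 + 3*1 = 9 = chi_rho(e) = 9.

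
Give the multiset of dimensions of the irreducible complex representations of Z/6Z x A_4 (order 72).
Dimensions: 1, 1, 1, 1, 1, 1, 1, 1, 1, 1, 1, 1, 1, 1, 1, 1, 1, 1, 3, 3, 3, 3, 3, 3

Details: There are 24 irreducibles (= number of conjugacy classes). Their dimensions d_i satisfy sum d_i^2 = |G| = 72: 1 + 1 + 1 + 1 + 1 + 1 + 1 + 1 + 1 + 1 + 1 + 1 + 1 + 1 + 1 + 1 + 1 + 1 + 9 + 9 + 9 + 9 + 9 + 9 = 72. (For the product with Z/6Z: each of the 6 1-dim characters of Z/6Z tensors with each irrep of A_4, giving 6 copies of each A_4-dimension.)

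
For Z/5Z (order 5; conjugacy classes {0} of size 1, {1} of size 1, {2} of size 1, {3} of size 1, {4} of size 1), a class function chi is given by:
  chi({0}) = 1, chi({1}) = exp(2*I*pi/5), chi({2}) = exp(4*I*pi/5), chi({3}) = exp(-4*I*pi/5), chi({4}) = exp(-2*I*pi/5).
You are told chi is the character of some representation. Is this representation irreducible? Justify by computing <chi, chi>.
Irreducible: <chi, chi> = 1.

Solution. <chi, chi> = (1/|G|) sum_C |C| * |chi(C)|^2 = (1/5)[1*|1|^2 + 1*|exp(2*I*pi/5)|^2 + 1*|exp(4*I*pi/5)|^2 + 1*|exp(-4*I*pi/5)|^2 + 1*|exp(-2*I*pi/5)|^2]
  = (1/5)[(1) + (1) + (1) + (1) + (1)] = 5/5 = 1.
(Exp terms are combined using exp(i*s)*conj(exp(i*t)) = exp(i*(s-t)), and sums of them are collapsed using the identity that for every m > 1 the m distinct m-th roots of unity sum to 0, e.g. 1 + exp(2*I*pi/3) + exp(-2*I*pi/3) = 0.)
A character is irreducible iff <chi, chi> = 1, so this representation is irreducible.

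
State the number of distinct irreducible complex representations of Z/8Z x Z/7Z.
56

Why: The number of irreducible complex representations of a finite group equals its number of conjugacy classes. Z/8Z x Z/7Z is abelian of order 56, so every element is its own conjugacy class: 56 classes, so Z/8Z x Z/7Z (order 56) has exactly 56 irreducible complex representations.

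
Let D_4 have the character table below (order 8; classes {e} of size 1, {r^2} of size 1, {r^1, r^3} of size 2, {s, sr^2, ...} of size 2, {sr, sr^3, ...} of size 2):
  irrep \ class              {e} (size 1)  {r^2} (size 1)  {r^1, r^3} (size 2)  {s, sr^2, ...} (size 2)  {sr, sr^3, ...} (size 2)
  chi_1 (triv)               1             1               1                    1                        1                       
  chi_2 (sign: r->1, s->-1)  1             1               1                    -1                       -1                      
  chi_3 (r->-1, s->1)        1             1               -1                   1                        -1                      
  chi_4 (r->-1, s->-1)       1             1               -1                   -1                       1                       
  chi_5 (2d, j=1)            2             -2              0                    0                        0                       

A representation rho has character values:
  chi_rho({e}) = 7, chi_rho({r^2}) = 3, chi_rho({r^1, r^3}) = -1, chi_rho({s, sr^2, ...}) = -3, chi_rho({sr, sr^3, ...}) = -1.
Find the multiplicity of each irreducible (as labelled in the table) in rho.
Multiplicities: chi_1: 0, chi_2: 2, chi_3: 1, chi_4: 2, chi_5: 1.

Use <chi_rho, chi> = (1/|G|) sum_C |C| * chi_rho(C) * conj(chi(C)) with |G| = 8 for each irreducible chi in the table:
  <chi_rho, chi_1> = (1/8)[1*(7)*conj(1) + 1*(3)*conj(1) + 2*(-1)*conj(1) + 2*(-3)*conj(1) + 2*(-1)*conj(1)]
      = (1/8)[(7) + (3) + (-2) + (-6) + (-2)] = 0/8 = 0
  <chi_rho, chi_2> = (1/8)[1*(7)*conj(1) + 1*(3)*conj(1) + 2*(-1)*conj(1) + 2*(-3)*conj(-1) + 2*(-1)*conj(-1)]
      = (1/8)[(7) + (3) + (-2) + (6) + (2)] = 16/8 = 2
  <chi_rho, chi_3> = (1/8)[1*(7)*conj(1) + 1*(3)*conj(1) + 2*(-1)*conj(-1) + 2*(-3)*conj(1) + 2*(-1)*conj(-1)]
      = (1/8)[(7) + (3) + (2) + (-6) + (2)] = 8/8 = 1
  <chi_rho, chi_4> = (1/8)[1*(7)*conj(1) + 1*(3)*conj(1) + 2*(-1)*conj(-1) + 2*(-3)*conj(-1) + 2*(-1)*conj(1)]
      = (1/8)[(7) + (3) + (2) + (6) + (-2)] = 16/8 = 2
  <chi_rho, chi_5> = (1/8)[1*(7)*conj(2) + 1*(3)*conj(-2) + 2*(-1)*conj(0) + 2*(-3)*conj(0) + 2*(-1)*conj(0)]
      = (1/8)[(14) + (-6) + (0) + (0) + (0)] = 8/8 = 1
Dimension check: dim(rho) = sum (mult * dim) = 0*1 + 2*1 + 1*1 + 2*1 + 1*2 = 7 = chi_rho(e) = 7.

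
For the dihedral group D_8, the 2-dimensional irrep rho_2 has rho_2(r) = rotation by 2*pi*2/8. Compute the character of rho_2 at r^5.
chi_{rho_2}(r^5) = 2*cos(2*pi*2*5/8) = 0

Solution. rho_2(r^5) is rotation by angle 2*pi*2*5/8, whose trace is 2*cos(2*pi*2*5/8) = 0.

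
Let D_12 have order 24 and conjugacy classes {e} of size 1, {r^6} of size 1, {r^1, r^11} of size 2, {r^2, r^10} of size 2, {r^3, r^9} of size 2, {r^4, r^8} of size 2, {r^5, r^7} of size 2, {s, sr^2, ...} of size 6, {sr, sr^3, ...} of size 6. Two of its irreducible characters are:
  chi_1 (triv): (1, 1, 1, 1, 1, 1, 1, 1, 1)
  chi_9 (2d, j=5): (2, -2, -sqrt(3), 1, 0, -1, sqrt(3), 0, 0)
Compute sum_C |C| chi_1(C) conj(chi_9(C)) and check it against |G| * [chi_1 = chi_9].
Sum = 0; so <chi_1, chi_9> = 0 (distinct irreducibles are orthogonal).

Reasoning: Compute term by term over conjugacy classes (|C| * chi_1(C) * conj(chi_9(C))):
  1*(1)*conj(2) + 1*(1)*conj(-2) + 2*(1)*conj(-sqrt(3)) + 2*(1)*conj(1) + 2*(1)*conj(0) + 2*(1)*conj(-1) + 2*(1)*conj(sqrt(3)) + 6*(1)*conj(0) + 6*(1)*conj(0)
  = (2) + (-2) + (-2*sqrt(3)) + (2) + (0) + (-2) + (2*sqrt(3)) + (0) + (0)
  = 0.
Dividing by |G| = 24 gives 0/24 = 0, matching the row-orthogonality relation <chi_1, chi_9> = [chi_1 = chi_9].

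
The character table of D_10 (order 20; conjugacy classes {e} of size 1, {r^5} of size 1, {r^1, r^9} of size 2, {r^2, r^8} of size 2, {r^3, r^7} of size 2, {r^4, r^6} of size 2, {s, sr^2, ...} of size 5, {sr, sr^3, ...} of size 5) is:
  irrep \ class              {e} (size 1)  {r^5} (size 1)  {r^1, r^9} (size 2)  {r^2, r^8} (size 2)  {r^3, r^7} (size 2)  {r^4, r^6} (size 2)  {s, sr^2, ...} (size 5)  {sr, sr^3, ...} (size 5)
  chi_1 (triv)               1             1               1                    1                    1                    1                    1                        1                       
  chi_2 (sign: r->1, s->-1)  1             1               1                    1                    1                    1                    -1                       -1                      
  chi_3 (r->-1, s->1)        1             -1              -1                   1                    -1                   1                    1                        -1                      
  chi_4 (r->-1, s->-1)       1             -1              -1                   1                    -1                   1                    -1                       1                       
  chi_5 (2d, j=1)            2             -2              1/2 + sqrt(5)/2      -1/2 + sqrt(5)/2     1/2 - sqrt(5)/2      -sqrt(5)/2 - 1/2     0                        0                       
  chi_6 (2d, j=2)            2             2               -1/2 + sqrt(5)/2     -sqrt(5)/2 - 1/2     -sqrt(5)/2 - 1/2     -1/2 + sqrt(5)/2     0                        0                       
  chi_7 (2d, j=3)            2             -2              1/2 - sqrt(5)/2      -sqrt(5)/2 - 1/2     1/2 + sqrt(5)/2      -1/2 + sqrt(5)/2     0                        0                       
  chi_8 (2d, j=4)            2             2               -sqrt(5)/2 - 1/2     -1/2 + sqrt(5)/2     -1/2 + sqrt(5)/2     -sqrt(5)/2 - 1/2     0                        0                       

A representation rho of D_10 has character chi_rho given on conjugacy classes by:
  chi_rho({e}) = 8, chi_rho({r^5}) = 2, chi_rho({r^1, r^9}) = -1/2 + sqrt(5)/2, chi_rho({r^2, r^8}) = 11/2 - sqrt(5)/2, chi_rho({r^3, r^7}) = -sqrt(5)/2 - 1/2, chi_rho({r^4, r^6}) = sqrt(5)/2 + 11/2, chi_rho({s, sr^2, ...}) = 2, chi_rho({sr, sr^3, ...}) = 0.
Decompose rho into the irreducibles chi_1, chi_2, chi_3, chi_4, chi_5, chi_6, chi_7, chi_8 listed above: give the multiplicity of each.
Multiplicities: chi_1: 2, chi_2: 1, chi_3: 2, chi_4: 1, chi_5: 0, chi_6: 1, chi_7: 0, chi_8: 0.

Explanation: Use <chi_rho, chi> = (1/|G|) sum_C |C| * chi_rho(C) * conj(chi(C)) with |G| = 20 for each irreducible chi in the table:
  <chi_rho, chi_1> = (1/20)[1*(8)*conj(1) + 1*(2)*conj(1) + 2*(-1/2 + sqrt(5)/2)*conj(1) + 2*(11/2 - sqrt(5)/2)*conj(1) + 2*(-sqrt(5)/2 - 1/2)*conj(1) + 2*(sqrt(5)/2 + 11/2)*conj(1) + 5*(2)*conj(1) + 5*(0)*conj(1)]
      = (1/20)[(8) + (2) + (-1 + sqrt(5)) + (11 - sqrt(5)) + (-sqrt(5) - 1) + (sqrt(5) + 11) + (10) + (0)] = 40/20 = 2
  <chi_rho, chi_2> = (1/20)[1*(8)*conj(1) + 1*(2)*conj(1) + 2*(-1/2 + sqrt(5)/2)*conj(1) + 2*(11/2 - sqrt(5)/2)*conj(1) + 2*(-sqrt(5)/2 - 1/2)*conj(1) + 2*(sqrt(5)/2 + 11/2)*conj(1) + 5*(2)*conj(-1) + 5*(0)*conj(-1)]
      = (1/20)[(8) + (2) + (-1 + sqrt(5)) + (11 - sqrt(5)) + (-sqrt(5) - 1) + (sqrt(5) + 11) + (-10) + (0)] = 20/20 = 1
  <chi_rho, chi_3> = (1/20)[1*(8)*conj(1) + 1*(2)*conj(-1) + 2*(-1/2 + sqrt(5)/2)*conj(-1) + 2*(11/2 - sqrt(5)/2)*conj(1) + 2*(-sqrt(5)/2 - 1/2)*conj(-1) + 2*(sqrt(5)/2 + 11/2)*conj(1) + 5*(2)*conj(1) + 5*(0)*conj(-1)]
      = (1/20)[(8) + (-2) + (1 - sqrt(5)) + (11 - sqrt(5)) + (1 + sqrt(5)) + (sqrt(5) + 11) + (10) + (0)] = 40/20 = 2
  <chi_rho, chi_4> = (1/20)[1*(8)*conj(1) + 1*(2)*conj(-1) + 2*(-1/2 + sqrt(5)/2)*conj(-1) + 2*(11/2 - sqrt(5)/2)*conj(1) + 2*(-sqrt(5)/2 - 1/2)*conj(-1) + 2*(sqrt(5)/2 + 11/2)*conj(1) + 5*(2)*conj(-1) + 5*(0)*conj(1)]
      = (1/20)[(8) + (-2) + (1 - sqrt(5)) + (11 - sqrt(5)) + (1 + sqrt(5)) + (sqrt(5) + 11) + (-10) + (0)] = 20/20 = 1
  <chi_rho, chi_5> = (1/20)[1*(8)*conj(2) + 1*(2)*conj(-2) + 2*(-1/2 + sqrt(5)/2)*conj(1/2 + sqrt(5)/2) + 2*(11/2 - sqrt(5)/2)*conj(-1/2 + sqrt(5)/2) + 2*(-sqrt(5)/2 - 1/2)*conj(1/2 - sqrt(5)/2) + 2*(sqrt(5)/2 + 11/2)*conj(-sqrt(5)/2 - 1/2) + 5*(2)*conj(0) + 5*(0)*conj(0)]
      = (1/20)[(16) + (-4) + (2) + (-8 + 6*sqrt(5)) + (2) + (-6*sqrt(5) - 8) + (0) + (0)] = 0/20 = 0
  <chi_rho, chi_6> = (1/20)[1*(8)*conj(2) + 1*(2)*conj(2) + 2*(-1/2 + sqrt(5)/2)*conj(-1/2 + sqrt(5)/2) + 2*(11/2 - sqrt(5)/2)*conj(-sqrt(5)/2 - 1/2) + 2*(-sqrt(5)/2 - 1/2)*conj(-sqrt(5)/2 - 1/2) + 2*(sqrt(5)/2 + 11/2)*conj(-1/2 + sqrt(5)/2) + 5*(2)*conj(0) + 5*(0)*conj(0)]
      = (1/20)[(16) + (4) + (3 - sqrt(5)) + (-5*sqrt(5) - 3) + (sqrt(5) + 3) + (-3 + 5*sqrt(5)) + (0) + (0)] = 20/20 = 1
  <chi_rho, chi_7> = (1/20)[1*(8)*conj(2) + 1*(2)*conj(-2) + 2*(-1/2 + sqrt(5)/2)*conj(1/2 - sqrt(5)/2) + 2*(11/2 - sqrt(5)/2)*conj(-sqrt(5)/2 - 1/2) + 2*(-sqrt(5)/2 - 1/2)*conj(1/2 + sqrt(5)/2) + 2*(sqrt(5)/2 + 11/2)*conj(-1/2 + sqrt(5)/2) + 5*(2)*conj(0) + 5*(0)*conj(0)]
      = (1/20)[(16) + (-4) + (-3 + sqrt(5)) + (-5*sqrt(5) - 3) + (-3 - sqrt(5)) + (-3 + 5*sqrt(5)) + (0) + (0)] = 0/20 = 0
  <chi_rho, chi_8> = (1/20)[1*(8)*conj(2) + 1*(2)*conj(2) + 2*(-1/2 + sqrt(5)/2)*conj(-sqrt(5)/2 - 1/2) + 2*(11/2 - sqrt(5)/2)*conj(-1/2 + sqrt(5)/2) + 2*(-sqrt(5)/2 - 1/2)*conj(-1/2 + sqrt(5)/2) + 2*(sqrt(5)/2 + 11/2)*conj(-sqrt(5)/2 - 1/2) + 5*(2)*conj(0) + 5*(0)*conj(0)]
      = (1/20)[(16) + (4) + (-2) + (-8 + 6*sqrt(5)) + (-2) + (-6*sqrt(5) - 8) + (0) + (0)] = 0/20 = 0
Dimension check: dim(rho) = sum (mult * dim) = 2*1 + 1*1 + 2*1 + 1*1 + 0*2 + 1*2 + 0*2 + 0*2 = 8 = chi_rho(e) = 8.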